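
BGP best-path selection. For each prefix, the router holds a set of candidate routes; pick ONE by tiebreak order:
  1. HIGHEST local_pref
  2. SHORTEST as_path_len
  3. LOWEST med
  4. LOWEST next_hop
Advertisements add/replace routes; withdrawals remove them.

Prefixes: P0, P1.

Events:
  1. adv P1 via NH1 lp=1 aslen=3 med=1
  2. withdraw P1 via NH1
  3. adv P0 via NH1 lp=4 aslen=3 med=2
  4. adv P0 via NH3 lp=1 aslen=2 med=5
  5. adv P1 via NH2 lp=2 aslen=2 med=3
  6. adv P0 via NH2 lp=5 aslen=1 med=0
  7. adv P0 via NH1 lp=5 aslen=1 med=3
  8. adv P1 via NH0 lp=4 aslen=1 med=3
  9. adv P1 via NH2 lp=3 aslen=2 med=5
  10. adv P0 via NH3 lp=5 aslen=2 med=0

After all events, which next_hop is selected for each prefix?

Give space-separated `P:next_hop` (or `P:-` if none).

Op 1: best P0=- P1=NH1
Op 2: best P0=- P1=-
Op 3: best P0=NH1 P1=-
Op 4: best P0=NH1 P1=-
Op 5: best P0=NH1 P1=NH2
Op 6: best P0=NH2 P1=NH2
Op 7: best P0=NH2 P1=NH2
Op 8: best P0=NH2 P1=NH0
Op 9: best P0=NH2 P1=NH0
Op 10: best P0=NH2 P1=NH0

Answer: P0:NH2 P1:NH0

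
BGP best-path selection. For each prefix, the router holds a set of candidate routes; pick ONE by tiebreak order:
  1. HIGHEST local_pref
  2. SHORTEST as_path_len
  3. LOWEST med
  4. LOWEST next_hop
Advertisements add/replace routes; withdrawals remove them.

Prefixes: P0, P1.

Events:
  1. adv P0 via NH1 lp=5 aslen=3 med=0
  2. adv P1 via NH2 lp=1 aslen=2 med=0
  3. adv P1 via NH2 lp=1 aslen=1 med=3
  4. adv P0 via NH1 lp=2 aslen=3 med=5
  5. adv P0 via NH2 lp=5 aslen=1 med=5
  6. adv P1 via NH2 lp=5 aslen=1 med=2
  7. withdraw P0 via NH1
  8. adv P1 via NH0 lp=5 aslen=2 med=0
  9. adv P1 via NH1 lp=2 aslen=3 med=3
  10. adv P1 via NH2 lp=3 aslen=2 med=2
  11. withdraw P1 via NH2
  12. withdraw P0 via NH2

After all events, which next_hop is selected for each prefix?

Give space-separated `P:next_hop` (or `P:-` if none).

Op 1: best P0=NH1 P1=-
Op 2: best P0=NH1 P1=NH2
Op 3: best P0=NH1 P1=NH2
Op 4: best P0=NH1 P1=NH2
Op 5: best P0=NH2 P1=NH2
Op 6: best P0=NH2 P1=NH2
Op 7: best P0=NH2 P1=NH2
Op 8: best P0=NH2 P1=NH2
Op 9: best P0=NH2 P1=NH2
Op 10: best P0=NH2 P1=NH0
Op 11: best P0=NH2 P1=NH0
Op 12: best P0=- P1=NH0

Answer: P0:- P1:NH0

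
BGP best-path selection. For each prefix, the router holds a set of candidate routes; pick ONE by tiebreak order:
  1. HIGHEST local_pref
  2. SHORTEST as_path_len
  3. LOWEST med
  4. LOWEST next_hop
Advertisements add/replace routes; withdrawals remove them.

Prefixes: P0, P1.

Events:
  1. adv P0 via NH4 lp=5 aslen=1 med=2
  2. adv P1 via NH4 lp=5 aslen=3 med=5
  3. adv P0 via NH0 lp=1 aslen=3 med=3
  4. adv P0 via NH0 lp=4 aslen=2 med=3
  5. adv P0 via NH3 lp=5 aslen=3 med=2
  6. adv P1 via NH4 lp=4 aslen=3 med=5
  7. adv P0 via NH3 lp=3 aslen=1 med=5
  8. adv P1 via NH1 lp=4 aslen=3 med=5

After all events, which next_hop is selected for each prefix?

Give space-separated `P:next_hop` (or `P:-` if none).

Op 1: best P0=NH4 P1=-
Op 2: best P0=NH4 P1=NH4
Op 3: best P0=NH4 P1=NH4
Op 4: best P0=NH4 P1=NH4
Op 5: best P0=NH4 P1=NH4
Op 6: best P0=NH4 P1=NH4
Op 7: best P0=NH4 P1=NH4
Op 8: best P0=NH4 P1=NH1

Answer: P0:NH4 P1:NH1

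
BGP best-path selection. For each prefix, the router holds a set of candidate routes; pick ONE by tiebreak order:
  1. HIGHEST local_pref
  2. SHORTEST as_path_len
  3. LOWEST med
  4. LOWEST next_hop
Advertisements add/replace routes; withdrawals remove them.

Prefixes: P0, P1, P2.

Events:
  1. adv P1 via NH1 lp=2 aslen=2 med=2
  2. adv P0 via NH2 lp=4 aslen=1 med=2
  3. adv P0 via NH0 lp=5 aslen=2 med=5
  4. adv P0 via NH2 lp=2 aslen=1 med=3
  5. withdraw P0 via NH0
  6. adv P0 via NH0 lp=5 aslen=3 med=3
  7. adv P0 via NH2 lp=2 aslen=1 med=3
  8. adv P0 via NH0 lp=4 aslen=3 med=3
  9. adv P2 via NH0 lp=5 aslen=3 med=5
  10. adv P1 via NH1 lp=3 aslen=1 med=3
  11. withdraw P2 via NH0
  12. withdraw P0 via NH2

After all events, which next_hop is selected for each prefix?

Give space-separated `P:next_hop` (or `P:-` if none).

Answer: P0:NH0 P1:NH1 P2:-

Derivation:
Op 1: best P0=- P1=NH1 P2=-
Op 2: best P0=NH2 P1=NH1 P2=-
Op 3: best P0=NH0 P1=NH1 P2=-
Op 4: best P0=NH0 P1=NH1 P2=-
Op 5: best P0=NH2 P1=NH1 P2=-
Op 6: best P0=NH0 P1=NH1 P2=-
Op 7: best P0=NH0 P1=NH1 P2=-
Op 8: best P0=NH0 P1=NH1 P2=-
Op 9: best P0=NH0 P1=NH1 P2=NH0
Op 10: best P0=NH0 P1=NH1 P2=NH0
Op 11: best P0=NH0 P1=NH1 P2=-
Op 12: best P0=NH0 P1=NH1 P2=-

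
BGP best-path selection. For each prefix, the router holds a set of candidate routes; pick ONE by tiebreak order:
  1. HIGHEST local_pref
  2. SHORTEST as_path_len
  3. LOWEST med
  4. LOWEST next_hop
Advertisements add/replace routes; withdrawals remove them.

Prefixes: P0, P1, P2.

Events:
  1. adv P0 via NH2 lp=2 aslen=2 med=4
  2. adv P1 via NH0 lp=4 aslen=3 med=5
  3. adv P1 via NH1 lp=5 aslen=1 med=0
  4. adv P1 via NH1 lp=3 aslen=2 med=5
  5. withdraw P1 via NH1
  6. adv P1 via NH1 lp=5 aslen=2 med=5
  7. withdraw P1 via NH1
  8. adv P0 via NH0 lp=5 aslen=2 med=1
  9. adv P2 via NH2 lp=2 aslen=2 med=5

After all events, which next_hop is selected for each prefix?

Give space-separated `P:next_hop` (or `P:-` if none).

Op 1: best P0=NH2 P1=- P2=-
Op 2: best P0=NH2 P1=NH0 P2=-
Op 3: best P0=NH2 P1=NH1 P2=-
Op 4: best P0=NH2 P1=NH0 P2=-
Op 5: best P0=NH2 P1=NH0 P2=-
Op 6: best P0=NH2 P1=NH1 P2=-
Op 7: best P0=NH2 P1=NH0 P2=-
Op 8: best P0=NH0 P1=NH0 P2=-
Op 9: best P0=NH0 P1=NH0 P2=NH2

Answer: P0:NH0 P1:NH0 P2:NH2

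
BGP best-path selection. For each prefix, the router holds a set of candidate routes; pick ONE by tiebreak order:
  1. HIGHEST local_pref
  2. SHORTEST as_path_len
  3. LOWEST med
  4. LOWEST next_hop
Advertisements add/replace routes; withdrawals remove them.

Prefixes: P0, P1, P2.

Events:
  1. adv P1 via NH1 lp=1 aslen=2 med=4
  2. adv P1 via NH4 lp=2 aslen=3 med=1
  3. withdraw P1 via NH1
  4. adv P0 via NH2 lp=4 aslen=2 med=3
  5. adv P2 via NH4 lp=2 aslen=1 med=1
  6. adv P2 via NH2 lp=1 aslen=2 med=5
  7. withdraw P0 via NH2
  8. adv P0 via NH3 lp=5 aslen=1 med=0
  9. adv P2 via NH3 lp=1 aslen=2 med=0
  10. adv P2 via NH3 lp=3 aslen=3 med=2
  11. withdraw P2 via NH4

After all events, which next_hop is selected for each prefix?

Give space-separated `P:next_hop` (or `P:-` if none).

Op 1: best P0=- P1=NH1 P2=-
Op 2: best P0=- P1=NH4 P2=-
Op 3: best P0=- P1=NH4 P2=-
Op 4: best P0=NH2 P1=NH4 P2=-
Op 5: best P0=NH2 P1=NH4 P2=NH4
Op 6: best P0=NH2 P1=NH4 P2=NH4
Op 7: best P0=- P1=NH4 P2=NH4
Op 8: best P0=NH3 P1=NH4 P2=NH4
Op 9: best P0=NH3 P1=NH4 P2=NH4
Op 10: best P0=NH3 P1=NH4 P2=NH3
Op 11: best P0=NH3 P1=NH4 P2=NH3

Answer: P0:NH3 P1:NH4 P2:NH3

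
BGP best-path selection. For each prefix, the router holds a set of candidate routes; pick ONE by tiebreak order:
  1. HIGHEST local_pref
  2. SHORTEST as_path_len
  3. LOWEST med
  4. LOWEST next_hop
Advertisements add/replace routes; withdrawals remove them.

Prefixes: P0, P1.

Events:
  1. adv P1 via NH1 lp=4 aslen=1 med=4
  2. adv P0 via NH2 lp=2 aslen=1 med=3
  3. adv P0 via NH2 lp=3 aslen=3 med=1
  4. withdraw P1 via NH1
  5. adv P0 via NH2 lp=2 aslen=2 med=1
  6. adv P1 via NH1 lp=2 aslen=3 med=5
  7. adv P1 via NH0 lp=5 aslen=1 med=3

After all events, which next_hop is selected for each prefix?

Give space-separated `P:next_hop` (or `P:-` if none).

Op 1: best P0=- P1=NH1
Op 2: best P0=NH2 P1=NH1
Op 3: best P0=NH2 P1=NH1
Op 4: best P0=NH2 P1=-
Op 5: best P0=NH2 P1=-
Op 6: best P0=NH2 P1=NH1
Op 7: best P0=NH2 P1=NH0

Answer: P0:NH2 P1:NH0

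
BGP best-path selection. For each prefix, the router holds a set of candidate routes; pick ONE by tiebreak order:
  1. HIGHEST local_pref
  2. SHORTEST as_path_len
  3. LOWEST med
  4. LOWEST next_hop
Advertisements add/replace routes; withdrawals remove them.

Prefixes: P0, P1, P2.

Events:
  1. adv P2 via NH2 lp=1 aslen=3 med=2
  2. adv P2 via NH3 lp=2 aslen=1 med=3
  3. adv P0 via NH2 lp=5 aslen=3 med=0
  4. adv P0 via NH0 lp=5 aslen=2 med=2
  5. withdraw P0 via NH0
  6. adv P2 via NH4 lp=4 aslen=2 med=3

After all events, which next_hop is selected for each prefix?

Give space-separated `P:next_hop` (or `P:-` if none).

Answer: P0:NH2 P1:- P2:NH4

Derivation:
Op 1: best P0=- P1=- P2=NH2
Op 2: best P0=- P1=- P2=NH3
Op 3: best P0=NH2 P1=- P2=NH3
Op 4: best P0=NH0 P1=- P2=NH3
Op 5: best P0=NH2 P1=- P2=NH3
Op 6: best P0=NH2 P1=- P2=NH4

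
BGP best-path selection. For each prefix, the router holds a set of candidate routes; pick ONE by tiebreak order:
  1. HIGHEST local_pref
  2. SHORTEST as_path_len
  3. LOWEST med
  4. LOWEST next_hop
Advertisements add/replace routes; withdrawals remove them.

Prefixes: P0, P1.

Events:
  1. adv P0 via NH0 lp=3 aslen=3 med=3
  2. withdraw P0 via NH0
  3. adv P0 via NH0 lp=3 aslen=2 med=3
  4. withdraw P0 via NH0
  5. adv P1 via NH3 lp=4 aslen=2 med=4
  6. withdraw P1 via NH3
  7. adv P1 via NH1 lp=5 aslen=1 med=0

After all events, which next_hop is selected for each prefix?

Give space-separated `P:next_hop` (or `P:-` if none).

Answer: P0:- P1:NH1

Derivation:
Op 1: best P0=NH0 P1=-
Op 2: best P0=- P1=-
Op 3: best P0=NH0 P1=-
Op 4: best P0=- P1=-
Op 5: best P0=- P1=NH3
Op 6: best P0=- P1=-
Op 7: best P0=- P1=NH1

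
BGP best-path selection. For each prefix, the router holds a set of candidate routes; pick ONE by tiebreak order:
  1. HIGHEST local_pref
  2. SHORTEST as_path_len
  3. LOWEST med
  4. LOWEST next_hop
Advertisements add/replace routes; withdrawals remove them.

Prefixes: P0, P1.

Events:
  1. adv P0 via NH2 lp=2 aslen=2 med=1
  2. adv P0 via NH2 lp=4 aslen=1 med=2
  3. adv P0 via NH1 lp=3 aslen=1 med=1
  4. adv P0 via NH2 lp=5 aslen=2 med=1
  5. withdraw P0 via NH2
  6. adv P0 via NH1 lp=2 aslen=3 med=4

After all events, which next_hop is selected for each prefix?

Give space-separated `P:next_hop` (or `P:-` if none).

Op 1: best P0=NH2 P1=-
Op 2: best P0=NH2 P1=-
Op 3: best P0=NH2 P1=-
Op 4: best P0=NH2 P1=-
Op 5: best P0=NH1 P1=-
Op 6: best P0=NH1 P1=-

Answer: P0:NH1 P1:-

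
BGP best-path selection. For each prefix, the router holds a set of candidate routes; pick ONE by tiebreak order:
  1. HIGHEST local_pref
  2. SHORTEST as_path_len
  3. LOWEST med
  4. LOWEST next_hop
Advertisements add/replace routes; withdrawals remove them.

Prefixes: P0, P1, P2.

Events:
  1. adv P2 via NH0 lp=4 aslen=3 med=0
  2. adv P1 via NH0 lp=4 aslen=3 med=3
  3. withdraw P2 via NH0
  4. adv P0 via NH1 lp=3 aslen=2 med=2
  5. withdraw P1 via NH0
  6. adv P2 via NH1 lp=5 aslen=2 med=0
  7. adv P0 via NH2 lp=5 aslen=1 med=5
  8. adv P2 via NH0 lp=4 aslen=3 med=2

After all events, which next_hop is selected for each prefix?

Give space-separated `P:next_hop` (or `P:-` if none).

Answer: P0:NH2 P1:- P2:NH1

Derivation:
Op 1: best P0=- P1=- P2=NH0
Op 2: best P0=- P1=NH0 P2=NH0
Op 3: best P0=- P1=NH0 P2=-
Op 4: best P0=NH1 P1=NH0 P2=-
Op 5: best P0=NH1 P1=- P2=-
Op 6: best P0=NH1 P1=- P2=NH1
Op 7: best P0=NH2 P1=- P2=NH1
Op 8: best P0=NH2 P1=- P2=NH1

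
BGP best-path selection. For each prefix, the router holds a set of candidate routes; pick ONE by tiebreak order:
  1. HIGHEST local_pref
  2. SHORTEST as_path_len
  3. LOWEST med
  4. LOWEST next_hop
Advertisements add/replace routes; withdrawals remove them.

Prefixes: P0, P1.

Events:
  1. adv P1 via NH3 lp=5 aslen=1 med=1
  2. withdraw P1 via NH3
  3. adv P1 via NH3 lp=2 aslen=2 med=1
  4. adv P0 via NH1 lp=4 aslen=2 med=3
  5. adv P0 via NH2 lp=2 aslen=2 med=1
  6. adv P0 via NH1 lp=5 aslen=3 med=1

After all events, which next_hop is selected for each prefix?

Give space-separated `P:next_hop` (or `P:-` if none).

Op 1: best P0=- P1=NH3
Op 2: best P0=- P1=-
Op 3: best P0=- P1=NH3
Op 4: best P0=NH1 P1=NH3
Op 5: best P0=NH1 P1=NH3
Op 6: best P0=NH1 P1=NH3

Answer: P0:NH1 P1:NH3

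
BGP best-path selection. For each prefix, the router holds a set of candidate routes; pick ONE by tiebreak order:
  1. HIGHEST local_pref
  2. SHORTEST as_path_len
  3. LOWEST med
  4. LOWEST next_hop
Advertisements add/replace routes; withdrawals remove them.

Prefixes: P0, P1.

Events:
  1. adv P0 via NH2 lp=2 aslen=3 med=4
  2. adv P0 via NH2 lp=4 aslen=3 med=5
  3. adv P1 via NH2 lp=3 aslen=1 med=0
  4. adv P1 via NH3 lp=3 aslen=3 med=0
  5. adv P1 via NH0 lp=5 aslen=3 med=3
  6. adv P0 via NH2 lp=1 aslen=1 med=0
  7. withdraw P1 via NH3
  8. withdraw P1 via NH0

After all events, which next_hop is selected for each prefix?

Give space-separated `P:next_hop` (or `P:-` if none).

Op 1: best P0=NH2 P1=-
Op 2: best P0=NH2 P1=-
Op 3: best P0=NH2 P1=NH2
Op 4: best P0=NH2 P1=NH2
Op 5: best P0=NH2 P1=NH0
Op 6: best P0=NH2 P1=NH0
Op 7: best P0=NH2 P1=NH0
Op 8: best P0=NH2 P1=NH2

Answer: P0:NH2 P1:NH2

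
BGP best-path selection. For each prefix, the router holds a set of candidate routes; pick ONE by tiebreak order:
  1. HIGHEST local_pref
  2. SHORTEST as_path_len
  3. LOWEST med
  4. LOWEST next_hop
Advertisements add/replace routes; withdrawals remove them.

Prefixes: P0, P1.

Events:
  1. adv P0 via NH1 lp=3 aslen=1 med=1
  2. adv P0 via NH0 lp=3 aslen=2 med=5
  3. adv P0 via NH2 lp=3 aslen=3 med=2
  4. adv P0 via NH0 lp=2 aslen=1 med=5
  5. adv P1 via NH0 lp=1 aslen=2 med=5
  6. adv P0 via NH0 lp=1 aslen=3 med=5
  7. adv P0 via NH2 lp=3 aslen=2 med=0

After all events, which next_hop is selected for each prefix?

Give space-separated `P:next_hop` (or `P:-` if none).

Answer: P0:NH1 P1:NH0

Derivation:
Op 1: best P0=NH1 P1=-
Op 2: best P0=NH1 P1=-
Op 3: best P0=NH1 P1=-
Op 4: best P0=NH1 P1=-
Op 5: best P0=NH1 P1=NH0
Op 6: best P0=NH1 P1=NH0
Op 7: best P0=NH1 P1=NH0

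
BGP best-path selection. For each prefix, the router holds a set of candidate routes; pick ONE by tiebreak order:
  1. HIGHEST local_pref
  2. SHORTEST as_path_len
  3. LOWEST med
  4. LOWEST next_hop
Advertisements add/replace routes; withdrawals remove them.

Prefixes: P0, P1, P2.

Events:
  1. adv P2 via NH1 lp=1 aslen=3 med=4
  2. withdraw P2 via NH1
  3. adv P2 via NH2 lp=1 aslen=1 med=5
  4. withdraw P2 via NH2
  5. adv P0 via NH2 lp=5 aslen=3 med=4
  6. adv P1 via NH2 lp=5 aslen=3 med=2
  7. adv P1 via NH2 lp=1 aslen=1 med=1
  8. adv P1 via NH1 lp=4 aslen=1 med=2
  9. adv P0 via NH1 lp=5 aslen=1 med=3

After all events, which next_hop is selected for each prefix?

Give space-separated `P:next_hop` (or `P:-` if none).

Op 1: best P0=- P1=- P2=NH1
Op 2: best P0=- P1=- P2=-
Op 3: best P0=- P1=- P2=NH2
Op 4: best P0=- P1=- P2=-
Op 5: best P0=NH2 P1=- P2=-
Op 6: best P0=NH2 P1=NH2 P2=-
Op 7: best P0=NH2 P1=NH2 P2=-
Op 8: best P0=NH2 P1=NH1 P2=-
Op 9: best P0=NH1 P1=NH1 P2=-

Answer: P0:NH1 P1:NH1 P2:-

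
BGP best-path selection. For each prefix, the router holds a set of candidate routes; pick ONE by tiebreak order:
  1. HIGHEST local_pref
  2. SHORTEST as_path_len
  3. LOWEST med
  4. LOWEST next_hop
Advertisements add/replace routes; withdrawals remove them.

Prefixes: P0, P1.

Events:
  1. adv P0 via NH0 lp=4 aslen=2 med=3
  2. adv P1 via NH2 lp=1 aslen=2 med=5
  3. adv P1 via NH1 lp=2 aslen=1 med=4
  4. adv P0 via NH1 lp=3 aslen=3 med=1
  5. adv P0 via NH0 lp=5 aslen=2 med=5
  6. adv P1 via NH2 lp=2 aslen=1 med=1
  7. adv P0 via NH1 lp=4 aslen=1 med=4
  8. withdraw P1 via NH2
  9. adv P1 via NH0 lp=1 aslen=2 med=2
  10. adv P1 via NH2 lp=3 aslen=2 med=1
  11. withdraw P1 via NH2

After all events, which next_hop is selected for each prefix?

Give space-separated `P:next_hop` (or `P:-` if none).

Op 1: best P0=NH0 P1=-
Op 2: best P0=NH0 P1=NH2
Op 3: best P0=NH0 P1=NH1
Op 4: best P0=NH0 P1=NH1
Op 5: best P0=NH0 P1=NH1
Op 6: best P0=NH0 P1=NH2
Op 7: best P0=NH0 P1=NH2
Op 8: best P0=NH0 P1=NH1
Op 9: best P0=NH0 P1=NH1
Op 10: best P0=NH0 P1=NH2
Op 11: best P0=NH0 P1=NH1

Answer: P0:NH0 P1:NH1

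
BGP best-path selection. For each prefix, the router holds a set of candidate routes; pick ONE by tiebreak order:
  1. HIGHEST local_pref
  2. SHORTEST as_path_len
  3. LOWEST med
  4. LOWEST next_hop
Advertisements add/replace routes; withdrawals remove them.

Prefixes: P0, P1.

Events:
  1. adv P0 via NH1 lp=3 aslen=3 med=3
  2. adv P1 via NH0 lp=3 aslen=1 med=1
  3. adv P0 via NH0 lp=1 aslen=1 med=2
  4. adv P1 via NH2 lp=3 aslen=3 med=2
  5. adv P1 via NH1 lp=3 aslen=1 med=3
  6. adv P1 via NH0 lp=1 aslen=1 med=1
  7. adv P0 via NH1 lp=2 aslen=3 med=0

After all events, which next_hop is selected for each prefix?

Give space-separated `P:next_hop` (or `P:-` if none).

Answer: P0:NH1 P1:NH1

Derivation:
Op 1: best P0=NH1 P1=-
Op 2: best P0=NH1 P1=NH0
Op 3: best P0=NH1 P1=NH0
Op 4: best P0=NH1 P1=NH0
Op 5: best P0=NH1 P1=NH0
Op 6: best P0=NH1 P1=NH1
Op 7: best P0=NH1 P1=NH1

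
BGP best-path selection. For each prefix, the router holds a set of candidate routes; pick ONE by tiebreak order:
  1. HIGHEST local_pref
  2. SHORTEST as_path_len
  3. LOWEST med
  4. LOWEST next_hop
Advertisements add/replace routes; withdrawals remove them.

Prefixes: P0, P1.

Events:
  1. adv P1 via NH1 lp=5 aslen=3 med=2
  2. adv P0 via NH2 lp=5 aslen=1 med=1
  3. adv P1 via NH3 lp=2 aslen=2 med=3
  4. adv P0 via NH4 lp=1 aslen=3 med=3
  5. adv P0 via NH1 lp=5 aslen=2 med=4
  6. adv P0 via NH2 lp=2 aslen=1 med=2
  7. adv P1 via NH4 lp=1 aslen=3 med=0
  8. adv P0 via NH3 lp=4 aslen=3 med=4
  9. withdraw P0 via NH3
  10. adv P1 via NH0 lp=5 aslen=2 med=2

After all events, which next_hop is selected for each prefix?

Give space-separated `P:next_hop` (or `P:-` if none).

Answer: P0:NH1 P1:NH0

Derivation:
Op 1: best P0=- P1=NH1
Op 2: best P0=NH2 P1=NH1
Op 3: best P0=NH2 P1=NH1
Op 4: best P0=NH2 P1=NH1
Op 5: best P0=NH2 P1=NH1
Op 6: best P0=NH1 P1=NH1
Op 7: best P0=NH1 P1=NH1
Op 8: best P0=NH1 P1=NH1
Op 9: best P0=NH1 P1=NH1
Op 10: best P0=NH1 P1=NH0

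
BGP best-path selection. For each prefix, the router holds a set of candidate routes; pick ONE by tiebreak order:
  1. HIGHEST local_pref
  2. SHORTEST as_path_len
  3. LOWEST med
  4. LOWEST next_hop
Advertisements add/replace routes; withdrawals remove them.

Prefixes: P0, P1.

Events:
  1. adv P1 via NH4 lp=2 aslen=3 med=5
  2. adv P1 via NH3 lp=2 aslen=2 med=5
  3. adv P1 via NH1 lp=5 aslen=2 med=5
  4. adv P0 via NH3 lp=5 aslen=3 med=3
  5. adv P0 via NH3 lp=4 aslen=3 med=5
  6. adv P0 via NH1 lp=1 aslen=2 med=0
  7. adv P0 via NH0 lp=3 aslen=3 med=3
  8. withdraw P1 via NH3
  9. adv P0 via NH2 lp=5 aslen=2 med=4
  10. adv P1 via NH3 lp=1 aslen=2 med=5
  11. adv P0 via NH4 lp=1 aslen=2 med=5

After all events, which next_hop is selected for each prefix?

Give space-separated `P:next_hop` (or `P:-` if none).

Op 1: best P0=- P1=NH4
Op 2: best P0=- P1=NH3
Op 3: best P0=- P1=NH1
Op 4: best P0=NH3 P1=NH1
Op 5: best P0=NH3 P1=NH1
Op 6: best P0=NH3 P1=NH1
Op 7: best P0=NH3 P1=NH1
Op 8: best P0=NH3 P1=NH1
Op 9: best P0=NH2 P1=NH1
Op 10: best P0=NH2 P1=NH1
Op 11: best P0=NH2 P1=NH1

Answer: P0:NH2 P1:NH1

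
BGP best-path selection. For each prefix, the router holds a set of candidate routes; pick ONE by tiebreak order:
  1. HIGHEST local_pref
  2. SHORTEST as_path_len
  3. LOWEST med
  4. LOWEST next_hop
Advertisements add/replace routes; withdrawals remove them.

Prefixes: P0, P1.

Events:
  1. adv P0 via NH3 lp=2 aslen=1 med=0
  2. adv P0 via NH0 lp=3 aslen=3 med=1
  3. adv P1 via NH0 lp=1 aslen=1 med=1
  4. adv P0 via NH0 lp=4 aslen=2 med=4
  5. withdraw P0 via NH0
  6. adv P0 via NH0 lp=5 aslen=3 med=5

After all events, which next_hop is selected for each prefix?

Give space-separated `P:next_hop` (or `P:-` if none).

Op 1: best P0=NH3 P1=-
Op 2: best P0=NH0 P1=-
Op 3: best P0=NH0 P1=NH0
Op 4: best P0=NH0 P1=NH0
Op 5: best P0=NH3 P1=NH0
Op 6: best P0=NH0 P1=NH0

Answer: P0:NH0 P1:NH0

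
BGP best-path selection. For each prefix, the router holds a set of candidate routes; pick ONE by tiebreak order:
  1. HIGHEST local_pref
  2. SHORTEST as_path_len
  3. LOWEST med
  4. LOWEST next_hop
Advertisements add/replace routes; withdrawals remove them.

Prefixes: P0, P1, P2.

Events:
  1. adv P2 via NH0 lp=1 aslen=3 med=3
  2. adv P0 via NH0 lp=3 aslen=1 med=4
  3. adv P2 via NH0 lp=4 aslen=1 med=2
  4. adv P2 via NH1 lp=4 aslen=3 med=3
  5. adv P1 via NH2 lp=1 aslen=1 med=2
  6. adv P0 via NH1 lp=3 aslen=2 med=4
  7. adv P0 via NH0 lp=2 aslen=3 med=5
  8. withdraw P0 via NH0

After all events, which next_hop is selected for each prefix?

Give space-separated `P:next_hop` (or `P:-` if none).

Answer: P0:NH1 P1:NH2 P2:NH0

Derivation:
Op 1: best P0=- P1=- P2=NH0
Op 2: best P0=NH0 P1=- P2=NH0
Op 3: best P0=NH0 P1=- P2=NH0
Op 4: best P0=NH0 P1=- P2=NH0
Op 5: best P0=NH0 P1=NH2 P2=NH0
Op 6: best P0=NH0 P1=NH2 P2=NH0
Op 7: best P0=NH1 P1=NH2 P2=NH0
Op 8: best P0=NH1 P1=NH2 P2=NH0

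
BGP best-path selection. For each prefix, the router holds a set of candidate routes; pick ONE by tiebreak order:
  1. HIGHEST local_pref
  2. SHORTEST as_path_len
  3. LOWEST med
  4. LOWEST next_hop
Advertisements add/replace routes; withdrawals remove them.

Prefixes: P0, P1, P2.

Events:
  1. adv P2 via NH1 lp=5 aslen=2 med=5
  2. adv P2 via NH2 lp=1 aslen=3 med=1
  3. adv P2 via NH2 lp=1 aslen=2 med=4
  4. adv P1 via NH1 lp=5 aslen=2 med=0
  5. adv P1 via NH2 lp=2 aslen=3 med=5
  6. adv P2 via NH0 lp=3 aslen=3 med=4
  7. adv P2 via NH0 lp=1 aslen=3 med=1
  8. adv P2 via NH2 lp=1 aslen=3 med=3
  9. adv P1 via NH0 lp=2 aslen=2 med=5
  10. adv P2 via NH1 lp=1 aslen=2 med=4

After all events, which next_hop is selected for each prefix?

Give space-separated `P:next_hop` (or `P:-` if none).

Op 1: best P0=- P1=- P2=NH1
Op 2: best P0=- P1=- P2=NH1
Op 3: best P0=- P1=- P2=NH1
Op 4: best P0=- P1=NH1 P2=NH1
Op 5: best P0=- P1=NH1 P2=NH1
Op 6: best P0=- P1=NH1 P2=NH1
Op 7: best P0=- P1=NH1 P2=NH1
Op 8: best P0=- P1=NH1 P2=NH1
Op 9: best P0=- P1=NH1 P2=NH1
Op 10: best P0=- P1=NH1 P2=NH1

Answer: P0:- P1:NH1 P2:NH1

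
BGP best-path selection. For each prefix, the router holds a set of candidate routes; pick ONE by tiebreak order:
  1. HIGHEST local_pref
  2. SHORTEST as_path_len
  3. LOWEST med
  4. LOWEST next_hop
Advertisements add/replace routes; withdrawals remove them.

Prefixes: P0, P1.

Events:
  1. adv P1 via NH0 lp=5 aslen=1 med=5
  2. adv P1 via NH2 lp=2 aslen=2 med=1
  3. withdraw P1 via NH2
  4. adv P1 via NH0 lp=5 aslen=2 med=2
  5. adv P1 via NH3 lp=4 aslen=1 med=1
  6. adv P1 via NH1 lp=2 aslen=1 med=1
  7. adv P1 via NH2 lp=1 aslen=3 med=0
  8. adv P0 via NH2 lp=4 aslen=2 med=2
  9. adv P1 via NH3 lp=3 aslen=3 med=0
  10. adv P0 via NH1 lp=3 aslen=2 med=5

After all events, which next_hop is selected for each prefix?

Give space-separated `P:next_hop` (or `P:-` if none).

Answer: P0:NH2 P1:NH0

Derivation:
Op 1: best P0=- P1=NH0
Op 2: best P0=- P1=NH0
Op 3: best P0=- P1=NH0
Op 4: best P0=- P1=NH0
Op 5: best P0=- P1=NH0
Op 6: best P0=- P1=NH0
Op 7: best P0=- P1=NH0
Op 8: best P0=NH2 P1=NH0
Op 9: best P0=NH2 P1=NH0
Op 10: best P0=NH2 P1=NH0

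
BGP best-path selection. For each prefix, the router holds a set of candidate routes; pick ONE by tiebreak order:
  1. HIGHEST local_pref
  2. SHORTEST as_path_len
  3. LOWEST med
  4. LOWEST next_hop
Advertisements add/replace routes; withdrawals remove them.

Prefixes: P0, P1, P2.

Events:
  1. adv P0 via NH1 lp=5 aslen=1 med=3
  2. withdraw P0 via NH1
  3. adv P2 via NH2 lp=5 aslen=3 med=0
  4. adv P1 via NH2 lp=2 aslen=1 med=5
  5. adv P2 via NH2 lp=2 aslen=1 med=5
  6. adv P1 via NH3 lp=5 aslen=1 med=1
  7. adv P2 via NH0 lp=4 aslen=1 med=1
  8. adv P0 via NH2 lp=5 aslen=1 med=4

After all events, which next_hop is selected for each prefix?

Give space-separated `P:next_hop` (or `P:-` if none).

Answer: P0:NH2 P1:NH3 P2:NH0

Derivation:
Op 1: best P0=NH1 P1=- P2=-
Op 2: best P0=- P1=- P2=-
Op 3: best P0=- P1=- P2=NH2
Op 4: best P0=- P1=NH2 P2=NH2
Op 5: best P0=- P1=NH2 P2=NH2
Op 6: best P0=- P1=NH3 P2=NH2
Op 7: best P0=- P1=NH3 P2=NH0
Op 8: best P0=NH2 P1=NH3 P2=NH0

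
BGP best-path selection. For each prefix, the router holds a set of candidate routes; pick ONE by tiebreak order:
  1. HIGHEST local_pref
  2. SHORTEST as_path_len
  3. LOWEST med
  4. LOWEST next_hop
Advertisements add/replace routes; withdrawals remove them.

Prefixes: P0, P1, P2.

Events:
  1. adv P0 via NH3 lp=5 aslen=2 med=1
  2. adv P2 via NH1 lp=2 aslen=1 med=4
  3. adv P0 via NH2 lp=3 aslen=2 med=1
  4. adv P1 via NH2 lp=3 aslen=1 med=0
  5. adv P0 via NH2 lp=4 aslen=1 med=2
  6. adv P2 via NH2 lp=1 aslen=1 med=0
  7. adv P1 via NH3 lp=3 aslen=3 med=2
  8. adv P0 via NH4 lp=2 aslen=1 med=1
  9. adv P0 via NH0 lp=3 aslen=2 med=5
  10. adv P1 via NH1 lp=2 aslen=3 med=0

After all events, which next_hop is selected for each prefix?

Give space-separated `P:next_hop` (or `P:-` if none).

Op 1: best P0=NH3 P1=- P2=-
Op 2: best P0=NH3 P1=- P2=NH1
Op 3: best P0=NH3 P1=- P2=NH1
Op 4: best P0=NH3 P1=NH2 P2=NH1
Op 5: best P0=NH3 P1=NH2 P2=NH1
Op 6: best P0=NH3 P1=NH2 P2=NH1
Op 7: best P0=NH3 P1=NH2 P2=NH1
Op 8: best P0=NH3 P1=NH2 P2=NH1
Op 9: best P0=NH3 P1=NH2 P2=NH1
Op 10: best P0=NH3 P1=NH2 P2=NH1

Answer: P0:NH3 P1:NH2 P2:NH1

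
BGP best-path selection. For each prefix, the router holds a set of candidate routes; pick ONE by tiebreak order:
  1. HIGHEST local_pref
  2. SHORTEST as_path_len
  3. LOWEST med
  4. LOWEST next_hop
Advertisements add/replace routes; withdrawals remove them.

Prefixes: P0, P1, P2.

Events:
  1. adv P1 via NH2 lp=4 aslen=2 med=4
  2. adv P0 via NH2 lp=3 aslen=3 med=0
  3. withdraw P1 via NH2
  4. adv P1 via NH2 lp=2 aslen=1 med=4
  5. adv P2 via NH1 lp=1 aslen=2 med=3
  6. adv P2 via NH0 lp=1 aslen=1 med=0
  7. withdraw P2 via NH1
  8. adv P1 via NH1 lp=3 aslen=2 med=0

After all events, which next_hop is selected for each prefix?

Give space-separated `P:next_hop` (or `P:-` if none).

Answer: P0:NH2 P1:NH1 P2:NH0

Derivation:
Op 1: best P0=- P1=NH2 P2=-
Op 2: best P0=NH2 P1=NH2 P2=-
Op 3: best P0=NH2 P1=- P2=-
Op 4: best P0=NH2 P1=NH2 P2=-
Op 5: best P0=NH2 P1=NH2 P2=NH1
Op 6: best P0=NH2 P1=NH2 P2=NH0
Op 7: best P0=NH2 P1=NH2 P2=NH0
Op 8: best P0=NH2 P1=NH1 P2=NH0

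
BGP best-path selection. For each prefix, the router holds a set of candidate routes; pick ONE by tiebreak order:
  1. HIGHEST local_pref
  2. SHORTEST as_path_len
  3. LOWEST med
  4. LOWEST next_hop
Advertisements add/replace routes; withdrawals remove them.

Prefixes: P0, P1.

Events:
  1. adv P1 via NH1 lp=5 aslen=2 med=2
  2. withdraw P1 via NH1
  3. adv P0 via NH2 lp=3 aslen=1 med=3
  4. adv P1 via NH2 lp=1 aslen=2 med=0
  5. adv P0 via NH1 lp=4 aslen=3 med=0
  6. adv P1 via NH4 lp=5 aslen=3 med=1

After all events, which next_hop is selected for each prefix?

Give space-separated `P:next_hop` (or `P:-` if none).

Op 1: best P0=- P1=NH1
Op 2: best P0=- P1=-
Op 3: best P0=NH2 P1=-
Op 4: best P0=NH2 P1=NH2
Op 5: best P0=NH1 P1=NH2
Op 6: best P0=NH1 P1=NH4

Answer: P0:NH1 P1:NH4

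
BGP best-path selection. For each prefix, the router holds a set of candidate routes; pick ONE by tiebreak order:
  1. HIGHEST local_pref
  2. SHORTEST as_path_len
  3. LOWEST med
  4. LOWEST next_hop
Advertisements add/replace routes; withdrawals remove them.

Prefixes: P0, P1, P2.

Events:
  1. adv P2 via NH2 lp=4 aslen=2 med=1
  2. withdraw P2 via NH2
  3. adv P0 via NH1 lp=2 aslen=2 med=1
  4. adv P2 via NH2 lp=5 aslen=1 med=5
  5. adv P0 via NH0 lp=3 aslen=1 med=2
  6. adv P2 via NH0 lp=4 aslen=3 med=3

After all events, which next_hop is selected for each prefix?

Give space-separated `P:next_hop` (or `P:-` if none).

Op 1: best P0=- P1=- P2=NH2
Op 2: best P0=- P1=- P2=-
Op 3: best P0=NH1 P1=- P2=-
Op 4: best P0=NH1 P1=- P2=NH2
Op 5: best P0=NH0 P1=- P2=NH2
Op 6: best P0=NH0 P1=- P2=NH2

Answer: P0:NH0 P1:- P2:NH2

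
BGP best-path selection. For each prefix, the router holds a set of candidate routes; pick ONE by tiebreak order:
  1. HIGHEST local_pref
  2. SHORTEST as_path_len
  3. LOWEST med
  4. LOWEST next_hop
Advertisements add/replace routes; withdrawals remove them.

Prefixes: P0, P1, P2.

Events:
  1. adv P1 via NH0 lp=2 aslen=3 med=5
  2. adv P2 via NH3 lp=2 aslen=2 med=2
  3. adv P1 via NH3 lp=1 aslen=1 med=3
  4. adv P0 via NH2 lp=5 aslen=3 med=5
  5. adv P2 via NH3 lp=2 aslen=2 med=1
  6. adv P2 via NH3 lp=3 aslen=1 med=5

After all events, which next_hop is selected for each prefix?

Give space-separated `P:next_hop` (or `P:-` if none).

Op 1: best P0=- P1=NH0 P2=-
Op 2: best P0=- P1=NH0 P2=NH3
Op 3: best P0=- P1=NH0 P2=NH3
Op 4: best P0=NH2 P1=NH0 P2=NH3
Op 5: best P0=NH2 P1=NH0 P2=NH3
Op 6: best P0=NH2 P1=NH0 P2=NH3

Answer: P0:NH2 P1:NH0 P2:NH3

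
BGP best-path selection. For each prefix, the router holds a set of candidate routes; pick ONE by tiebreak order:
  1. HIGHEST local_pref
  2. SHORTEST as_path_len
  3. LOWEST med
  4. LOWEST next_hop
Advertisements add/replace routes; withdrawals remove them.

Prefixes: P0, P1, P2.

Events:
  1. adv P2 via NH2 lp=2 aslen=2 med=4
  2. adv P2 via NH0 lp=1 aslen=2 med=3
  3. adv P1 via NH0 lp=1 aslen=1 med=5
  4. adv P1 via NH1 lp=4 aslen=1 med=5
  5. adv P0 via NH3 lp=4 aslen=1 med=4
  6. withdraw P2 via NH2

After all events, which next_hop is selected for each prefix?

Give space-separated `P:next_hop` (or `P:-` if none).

Op 1: best P0=- P1=- P2=NH2
Op 2: best P0=- P1=- P2=NH2
Op 3: best P0=- P1=NH0 P2=NH2
Op 4: best P0=- P1=NH1 P2=NH2
Op 5: best P0=NH3 P1=NH1 P2=NH2
Op 6: best P0=NH3 P1=NH1 P2=NH0

Answer: P0:NH3 P1:NH1 P2:NH0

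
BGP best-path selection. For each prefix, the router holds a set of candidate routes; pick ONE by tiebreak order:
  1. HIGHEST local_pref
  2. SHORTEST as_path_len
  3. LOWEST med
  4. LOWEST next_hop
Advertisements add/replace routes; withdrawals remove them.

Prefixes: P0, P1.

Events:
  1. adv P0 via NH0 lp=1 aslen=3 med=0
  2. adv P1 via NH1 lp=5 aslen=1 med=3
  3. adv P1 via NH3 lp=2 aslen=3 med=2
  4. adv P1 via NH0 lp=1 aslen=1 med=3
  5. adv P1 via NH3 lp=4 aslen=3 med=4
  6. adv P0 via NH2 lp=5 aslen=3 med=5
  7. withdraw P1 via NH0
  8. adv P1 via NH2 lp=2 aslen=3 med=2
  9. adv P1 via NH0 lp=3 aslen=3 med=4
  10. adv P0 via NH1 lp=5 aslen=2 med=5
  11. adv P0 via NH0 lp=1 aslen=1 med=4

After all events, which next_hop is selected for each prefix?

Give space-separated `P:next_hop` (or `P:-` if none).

Op 1: best P0=NH0 P1=-
Op 2: best P0=NH0 P1=NH1
Op 3: best P0=NH0 P1=NH1
Op 4: best P0=NH0 P1=NH1
Op 5: best P0=NH0 P1=NH1
Op 6: best P0=NH2 P1=NH1
Op 7: best P0=NH2 P1=NH1
Op 8: best P0=NH2 P1=NH1
Op 9: best P0=NH2 P1=NH1
Op 10: best P0=NH1 P1=NH1
Op 11: best P0=NH1 P1=NH1

Answer: P0:NH1 P1:NH1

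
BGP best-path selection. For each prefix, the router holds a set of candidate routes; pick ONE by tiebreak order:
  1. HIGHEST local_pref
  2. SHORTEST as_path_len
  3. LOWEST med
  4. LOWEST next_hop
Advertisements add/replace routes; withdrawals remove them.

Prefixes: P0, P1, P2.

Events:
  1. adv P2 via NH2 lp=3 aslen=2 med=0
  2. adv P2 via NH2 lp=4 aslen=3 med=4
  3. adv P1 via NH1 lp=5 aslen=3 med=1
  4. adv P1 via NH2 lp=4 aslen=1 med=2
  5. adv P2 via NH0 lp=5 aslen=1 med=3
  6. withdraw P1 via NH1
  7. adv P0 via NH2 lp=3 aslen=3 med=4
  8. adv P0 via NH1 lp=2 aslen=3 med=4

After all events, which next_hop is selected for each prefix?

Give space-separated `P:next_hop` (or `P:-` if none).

Answer: P0:NH2 P1:NH2 P2:NH0

Derivation:
Op 1: best P0=- P1=- P2=NH2
Op 2: best P0=- P1=- P2=NH2
Op 3: best P0=- P1=NH1 P2=NH2
Op 4: best P0=- P1=NH1 P2=NH2
Op 5: best P0=- P1=NH1 P2=NH0
Op 6: best P0=- P1=NH2 P2=NH0
Op 7: best P0=NH2 P1=NH2 P2=NH0
Op 8: best P0=NH2 P1=NH2 P2=NH0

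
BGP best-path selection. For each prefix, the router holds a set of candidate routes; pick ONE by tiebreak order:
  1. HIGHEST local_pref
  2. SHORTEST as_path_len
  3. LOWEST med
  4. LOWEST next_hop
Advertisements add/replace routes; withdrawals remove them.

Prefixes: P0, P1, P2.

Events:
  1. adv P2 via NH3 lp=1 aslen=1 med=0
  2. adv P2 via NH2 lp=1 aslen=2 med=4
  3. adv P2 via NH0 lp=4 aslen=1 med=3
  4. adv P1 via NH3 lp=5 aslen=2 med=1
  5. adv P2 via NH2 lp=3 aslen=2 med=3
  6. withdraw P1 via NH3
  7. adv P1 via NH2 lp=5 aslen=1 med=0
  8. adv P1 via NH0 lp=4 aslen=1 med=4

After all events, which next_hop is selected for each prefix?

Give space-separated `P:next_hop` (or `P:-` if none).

Op 1: best P0=- P1=- P2=NH3
Op 2: best P0=- P1=- P2=NH3
Op 3: best P0=- P1=- P2=NH0
Op 4: best P0=- P1=NH3 P2=NH0
Op 5: best P0=- P1=NH3 P2=NH0
Op 6: best P0=- P1=- P2=NH0
Op 7: best P0=- P1=NH2 P2=NH0
Op 8: best P0=- P1=NH2 P2=NH0

Answer: P0:- P1:NH2 P2:NH0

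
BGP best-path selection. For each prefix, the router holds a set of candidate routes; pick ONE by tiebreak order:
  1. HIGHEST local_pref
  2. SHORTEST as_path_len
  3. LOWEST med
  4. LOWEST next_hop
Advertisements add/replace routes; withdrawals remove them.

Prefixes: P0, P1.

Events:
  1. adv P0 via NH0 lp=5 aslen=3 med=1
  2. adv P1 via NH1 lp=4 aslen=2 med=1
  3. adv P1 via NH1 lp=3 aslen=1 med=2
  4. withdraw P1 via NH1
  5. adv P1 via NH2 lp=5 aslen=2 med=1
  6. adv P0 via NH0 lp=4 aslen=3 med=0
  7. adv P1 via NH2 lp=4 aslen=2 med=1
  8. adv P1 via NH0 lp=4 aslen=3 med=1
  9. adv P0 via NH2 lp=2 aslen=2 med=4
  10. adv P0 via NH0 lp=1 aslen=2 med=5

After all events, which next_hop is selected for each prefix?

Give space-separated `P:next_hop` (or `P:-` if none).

Op 1: best P0=NH0 P1=-
Op 2: best P0=NH0 P1=NH1
Op 3: best P0=NH0 P1=NH1
Op 4: best P0=NH0 P1=-
Op 5: best P0=NH0 P1=NH2
Op 6: best P0=NH0 P1=NH2
Op 7: best P0=NH0 P1=NH2
Op 8: best P0=NH0 P1=NH2
Op 9: best P0=NH0 P1=NH2
Op 10: best P0=NH2 P1=NH2

Answer: P0:NH2 P1:NH2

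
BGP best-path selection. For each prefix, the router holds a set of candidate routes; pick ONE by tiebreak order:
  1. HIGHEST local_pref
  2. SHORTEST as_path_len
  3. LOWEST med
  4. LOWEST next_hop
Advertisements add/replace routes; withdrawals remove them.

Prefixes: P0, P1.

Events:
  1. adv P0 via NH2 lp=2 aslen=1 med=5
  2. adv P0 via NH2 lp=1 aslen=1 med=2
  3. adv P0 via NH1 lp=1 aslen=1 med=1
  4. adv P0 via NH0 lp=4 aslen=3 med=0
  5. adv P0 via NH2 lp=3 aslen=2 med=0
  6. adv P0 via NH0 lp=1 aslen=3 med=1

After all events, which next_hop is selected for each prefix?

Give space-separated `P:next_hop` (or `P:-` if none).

Op 1: best P0=NH2 P1=-
Op 2: best P0=NH2 P1=-
Op 3: best P0=NH1 P1=-
Op 4: best P0=NH0 P1=-
Op 5: best P0=NH0 P1=-
Op 6: best P0=NH2 P1=-

Answer: P0:NH2 P1:-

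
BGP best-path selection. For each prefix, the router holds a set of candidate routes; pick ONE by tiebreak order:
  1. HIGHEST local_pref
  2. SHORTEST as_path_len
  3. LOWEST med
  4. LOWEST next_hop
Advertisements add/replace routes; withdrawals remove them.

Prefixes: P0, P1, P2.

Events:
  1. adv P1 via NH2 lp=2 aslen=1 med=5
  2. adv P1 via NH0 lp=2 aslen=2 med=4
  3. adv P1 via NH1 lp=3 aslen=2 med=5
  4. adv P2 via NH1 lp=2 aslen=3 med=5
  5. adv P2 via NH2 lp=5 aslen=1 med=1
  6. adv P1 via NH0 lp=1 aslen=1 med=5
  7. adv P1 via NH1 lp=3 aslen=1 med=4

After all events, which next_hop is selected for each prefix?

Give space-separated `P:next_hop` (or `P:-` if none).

Op 1: best P0=- P1=NH2 P2=-
Op 2: best P0=- P1=NH2 P2=-
Op 3: best P0=- P1=NH1 P2=-
Op 4: best P0=- P1=NH1 P2=NH1
Op 5: best P0=- P1=NH1 P2=NH2
Op 6: best P0=- P1=NH1 P2=NH2
Op 7: best P0=- P1=NH1 P2=NH2

Answer: P0:- P1:NH1 P2:NH2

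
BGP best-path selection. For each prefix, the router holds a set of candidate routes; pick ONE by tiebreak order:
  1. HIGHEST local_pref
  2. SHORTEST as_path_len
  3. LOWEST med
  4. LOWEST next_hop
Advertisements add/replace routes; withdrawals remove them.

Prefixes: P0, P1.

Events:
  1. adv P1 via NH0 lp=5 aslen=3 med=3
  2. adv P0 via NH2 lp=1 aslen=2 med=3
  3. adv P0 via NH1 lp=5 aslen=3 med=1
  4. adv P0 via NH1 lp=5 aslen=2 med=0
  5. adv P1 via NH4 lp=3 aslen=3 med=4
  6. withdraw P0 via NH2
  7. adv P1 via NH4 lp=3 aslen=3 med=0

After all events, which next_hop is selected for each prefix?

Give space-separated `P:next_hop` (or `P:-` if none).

Answer: P0:NH1 P1:NH0

Derivation:
Op 1: best P0=- P1=NH0
Op 2: best P0=NH2 P1=NH0
Op 3: best P0=NH1 P1=NH0
Op 4: best P0=NH1 P1=NH0
Op 5: best P0=NH1 P1=NH0
Op 6: best P0=NH1 P1=NH0
Op 7: best P0=NH1 P1=NH0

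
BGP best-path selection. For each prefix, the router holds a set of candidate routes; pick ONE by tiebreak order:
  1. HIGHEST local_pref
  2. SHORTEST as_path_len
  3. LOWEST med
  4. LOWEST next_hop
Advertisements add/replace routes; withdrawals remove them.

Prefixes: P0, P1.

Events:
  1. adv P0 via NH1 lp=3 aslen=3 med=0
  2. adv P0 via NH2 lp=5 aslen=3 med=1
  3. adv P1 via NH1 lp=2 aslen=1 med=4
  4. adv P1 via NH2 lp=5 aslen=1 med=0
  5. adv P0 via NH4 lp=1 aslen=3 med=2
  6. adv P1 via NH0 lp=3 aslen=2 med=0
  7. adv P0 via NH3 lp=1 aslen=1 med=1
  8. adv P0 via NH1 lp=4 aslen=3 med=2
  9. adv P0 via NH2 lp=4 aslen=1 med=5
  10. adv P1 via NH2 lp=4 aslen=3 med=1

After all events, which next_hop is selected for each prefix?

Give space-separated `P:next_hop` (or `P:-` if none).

Op 1: best P0=NH1 P1=-
Op 2: best P0=NH2 P1=-
Op 3: best P0=NH2 P1=NH1
Op 4: best P0=NH2 P1=NH2
Op 5: best P0=NH2 P1=NH2
Op 6: best P0=NH2 P1=NH2
Op 7: best P0=NH2 P1=NH2
Op 8: best P0=NH2 P1=NH2
Op 9: best P0=NH2 P1=NH2
Op 10: best P0=NH2 P1=NH2

Answer: P0:NH2 P1:NH2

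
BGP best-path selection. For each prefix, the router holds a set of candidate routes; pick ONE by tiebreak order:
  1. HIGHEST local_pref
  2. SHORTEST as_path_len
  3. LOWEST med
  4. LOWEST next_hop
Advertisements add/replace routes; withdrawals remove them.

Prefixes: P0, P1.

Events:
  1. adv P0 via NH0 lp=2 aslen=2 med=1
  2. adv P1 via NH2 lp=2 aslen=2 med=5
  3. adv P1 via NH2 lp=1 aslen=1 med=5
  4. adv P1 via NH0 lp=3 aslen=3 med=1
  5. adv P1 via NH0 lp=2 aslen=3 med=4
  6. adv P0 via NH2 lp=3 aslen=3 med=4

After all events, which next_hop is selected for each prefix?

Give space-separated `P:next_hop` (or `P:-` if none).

Answer: P0:NH2 P1:NH0

Derivation:
Op 1: best P0=NH0 P1=-
Op 2: best P0=NH0 P1=NH2
Op 3: best P0=NH0 P1=NH2
Op 4: best P0=NH0 P1=NH0
Op 5: best P0=NH0 P1=NH0
Op 6: best P0=NH2 P1=NH0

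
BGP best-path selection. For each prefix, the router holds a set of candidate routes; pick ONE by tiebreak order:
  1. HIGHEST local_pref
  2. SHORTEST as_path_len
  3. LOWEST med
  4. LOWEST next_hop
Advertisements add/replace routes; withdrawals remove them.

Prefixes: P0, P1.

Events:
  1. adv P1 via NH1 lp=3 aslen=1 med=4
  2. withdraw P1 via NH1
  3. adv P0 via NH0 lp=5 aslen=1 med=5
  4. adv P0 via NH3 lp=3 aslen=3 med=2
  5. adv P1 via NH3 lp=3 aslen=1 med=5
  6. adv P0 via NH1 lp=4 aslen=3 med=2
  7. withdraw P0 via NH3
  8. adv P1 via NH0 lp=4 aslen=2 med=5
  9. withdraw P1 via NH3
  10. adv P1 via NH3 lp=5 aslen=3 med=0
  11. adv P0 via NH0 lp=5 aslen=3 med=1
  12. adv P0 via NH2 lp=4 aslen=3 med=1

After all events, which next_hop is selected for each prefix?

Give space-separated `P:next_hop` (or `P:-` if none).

Op 1: best P0=- P1=NH1
Op 2: best P0=- P1=-
Op 3: best P0=NH0 P1=-
Op 4: best P0=NH0 P1=-
Op 5: best P0=NH0 P1=NH3
Op 6: best P0=NH0 P1=NH3
Op 7: best P0=NH0 P1=NH3
Op 8: best P0=NH0 P1=NH0
Op 9: best P0=NH0 P1=NH0
Op 10: best P0=NH0 P1=NH3
Op 11: best P0=NH0 P1=NH3
Op 12: best P0=NH0 P1=NH3

Answer: P0:NH0 P1:NH3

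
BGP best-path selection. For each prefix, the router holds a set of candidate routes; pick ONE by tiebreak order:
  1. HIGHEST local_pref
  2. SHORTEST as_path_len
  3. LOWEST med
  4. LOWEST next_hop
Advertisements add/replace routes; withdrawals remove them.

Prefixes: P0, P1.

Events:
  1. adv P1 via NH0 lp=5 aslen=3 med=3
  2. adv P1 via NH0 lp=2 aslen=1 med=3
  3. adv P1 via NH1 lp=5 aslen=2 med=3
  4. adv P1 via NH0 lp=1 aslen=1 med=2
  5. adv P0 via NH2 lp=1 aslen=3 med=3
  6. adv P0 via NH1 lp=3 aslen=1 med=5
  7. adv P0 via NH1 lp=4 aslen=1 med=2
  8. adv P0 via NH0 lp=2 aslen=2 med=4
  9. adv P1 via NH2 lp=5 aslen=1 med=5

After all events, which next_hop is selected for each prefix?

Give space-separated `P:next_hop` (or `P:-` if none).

Answer: P0:NH1 P1:NH2

Derivation:
Op 1: best P0=- P1=NH0
Op 2: best P0=- P1=NH0
Op 3: best P0=- P1=NH1
Op 4: best P0=- P1=NH1
Op 5: best P0=NH2 P1=NH1
Op 6: best P0=NH1 P1=NH1
Op 7: best P0=NH1 P1=NH1
Op 8: best P0=NH1 P1=NH1
Op 9: best P0=NH1 P1=NH2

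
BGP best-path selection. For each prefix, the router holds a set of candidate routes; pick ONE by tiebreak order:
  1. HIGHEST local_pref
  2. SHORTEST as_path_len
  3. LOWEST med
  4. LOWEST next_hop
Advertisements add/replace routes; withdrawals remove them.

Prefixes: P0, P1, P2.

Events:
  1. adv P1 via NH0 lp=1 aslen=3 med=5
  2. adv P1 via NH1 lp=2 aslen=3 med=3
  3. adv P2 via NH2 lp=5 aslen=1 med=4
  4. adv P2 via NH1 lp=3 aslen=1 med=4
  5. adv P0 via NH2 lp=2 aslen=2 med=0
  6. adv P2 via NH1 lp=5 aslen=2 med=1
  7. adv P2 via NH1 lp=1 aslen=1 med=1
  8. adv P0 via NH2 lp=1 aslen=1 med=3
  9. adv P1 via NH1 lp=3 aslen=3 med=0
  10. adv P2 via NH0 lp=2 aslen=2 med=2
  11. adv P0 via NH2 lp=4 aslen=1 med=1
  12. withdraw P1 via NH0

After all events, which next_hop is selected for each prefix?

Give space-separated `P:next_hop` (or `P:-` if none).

Op 1: best P0=- P1=NH0 P2=-
Op 2: best P0=- P1=NH1 P2=-
Op 3: best P0=- P1=NH1 P2=NH2
Op 4: best P0=- P1=NH1 P2=NH2
Op 5: best P0=NH2 P1=NH1 P2=NH2
Op 6: best P0=NH2 P1=NH1 P2=NH2
Op 7: best P0=NH2 P1=NH1 P2=NH2
Op 8: best P0=NH2 P1=NH1 P2=NH2
Op 9: best P0=NH2 P1=NH1 P2=NH2
Op 10: best P0=NH2 P1=NH1 P2=NH2
Op 11: best P0=NH2 P1=NH1 P2=NH2
Op 12: best P0=NH2 P1=NH1 P2=NH2

Answer: P0:NH2 P1:NH1 P2:NH2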